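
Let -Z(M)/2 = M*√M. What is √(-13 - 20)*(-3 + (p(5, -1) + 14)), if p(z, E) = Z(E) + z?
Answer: √33*(-2 + 16*I) ≈ -11.489 + 91.913*I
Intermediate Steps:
Z(M) = -2*M^(3/2) (Z(M) = -2*M*√M = -2*M^(3/2))
p(z, E) = z - 2*E^(3/2) (p(z, E) = -2*E^(3/2) + z = z - 2*E^(3/2))
√(-13 - 20)*(-3 + (p(5, -1) + 14)) = √(-13 - 20)*(-3 + ((5 - (-2)*I) + 14)) = √(-33)*(-3 + ((5 - (-2)*I) + 14)) = (I*√33)*(-3 + ((5 + 2*I) + 14)) = (I*√33)*(-3 + (19 + 2*I)) = (I*√33)*(16 + 2*I) = I*√33*(16 + 2*I)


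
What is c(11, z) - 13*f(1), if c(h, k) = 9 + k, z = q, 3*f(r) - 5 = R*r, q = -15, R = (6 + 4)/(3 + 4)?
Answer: -237/7 ≈ -33.857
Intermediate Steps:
R = 10/7 ≈ 1.4286
f(r) = 5/3 + 10*r/21 (f(r) = 5/3 + (10*r/7)/3 = 5/3 + 10*r/21)
z = -15
c(11, z) - 13*f(1) = (9 - 15) - 13*(5/3 + (10/21)*1) = -6 - 13*(5/3 + 10/21) = -6 - 13*15/7 = -6 - 1*195/7 = -6 - 195/7 = -237/7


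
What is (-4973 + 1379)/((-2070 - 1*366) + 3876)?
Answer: -599/240 ≈ -2.4958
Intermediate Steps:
(-4973 + 1379)/((-2070 - 1*366) + 3876) = -3594/((-2070 - 366) + 3876) = -3594/(-2436 + 3876) = -3594/1440 = -3594*1/1440 = -599/240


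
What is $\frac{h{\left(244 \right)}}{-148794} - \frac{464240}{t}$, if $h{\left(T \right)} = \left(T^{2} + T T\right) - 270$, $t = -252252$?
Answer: $\frac{232786217}{223414191} \approx 1.0419$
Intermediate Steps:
$h{\left(T \right)} = -270 + 2 T^{2}$ ($h{\left(T \right)} = \left(T^{2} + T^{2}\right) - 270 = 2 T^{2} - 270 = -270 + 2 T^{2}$)
$\frac{h{\left(244 \right)}}{-148794} - \frac{464240}{t} = \frac{-270 + 2 \cdot 244^{2}}{-148794} - \frac{464240}{-252252} = \left(-270 + 2 \cdot 59536\right) \left(- \frac{1}{148794}\right) - - \frac{16580}{9009} = \left(-270 + 119072\right) \left(- \frac{1}{148794}\right) + \frac{16580}{9009} = 118802 \left(- \frac{1}{148794}\right) + \frac{16580}{9009} = - \frac{59401}{74397} + \frac{16580}{9009} = \frac{232786217}{223414191}$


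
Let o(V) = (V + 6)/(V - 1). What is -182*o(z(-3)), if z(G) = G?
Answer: 273/2 ≈ 136.50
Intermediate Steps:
o(V) = (6 + V)/(-1 + V)
-182*o(z(-3)) = -182*(6 - 3)/(-1 - 3) = -182*3/(-4) = -(-91)*3/2 = -182*(-3/4) = 273/2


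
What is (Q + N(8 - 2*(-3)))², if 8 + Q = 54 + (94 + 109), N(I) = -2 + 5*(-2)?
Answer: 56169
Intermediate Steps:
N(I) = -12 (N(I) = -2 - 10 = -12)
Q = 249 (Q = -8 + (54 + (94 + 109)) = -8 + (54 + 203) = -8 + 257 = 249)
(Q + N(8 - 2*(-3)))² = (249 - 12)² = 237² = 56169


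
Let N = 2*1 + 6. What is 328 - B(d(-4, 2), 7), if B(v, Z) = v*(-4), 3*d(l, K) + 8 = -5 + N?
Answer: 964/3 ≈ 321.33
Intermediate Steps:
N = 8 (N = 2 + 6 = 8)
d(l, K) = -5/3 (d(l, K) = -8/3 + (-5 + 8)/3 = -8/3 + (⅓)*3 = -8/3 + 1 = -5/3)
B(v, Z) = -4*v
328 - B(d(-4, 2), 7) = 328 - (-4)*(-5)/3 = 328 - 1*20/3 = 328 - 20/3 = 964/3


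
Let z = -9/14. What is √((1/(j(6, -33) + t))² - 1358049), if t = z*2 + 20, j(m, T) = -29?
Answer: I*√7040125967/72 ≈ 1165.4*I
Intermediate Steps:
z = -9/14 (z = -9*1/14 = -9/14 ≈ -0.64286)
t = 131/7 (t = -9/14*2 + 20 = -9/7 + 20 = 131/7 ≈ 18.714)
√((1/(j(6, -33) + t))² - 1358049) = √((1/(-29 + 131/7))² - 1358049) = √((1/(-72/7))² - 1358049) = √((-7/72)² - 1358049) = √(49/5184 - 1358049) = √(-7040125967/5184) = I*√7040125967/72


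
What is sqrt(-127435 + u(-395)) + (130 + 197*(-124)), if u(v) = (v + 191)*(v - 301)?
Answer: -24298 + sqrt(14549) ≈ -24177.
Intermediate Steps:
u(v) = (-301 + v)*(191 + v) (u(v) = (191 + v)*(-301 + v) = (-301 + v)*(191 + v))
sqrt(-127435 + u(-395)) + (130 + 197*(-124)) = sqrt(-127435 + (-57491 + (-395)**2 - 110*(-395))) + (130 + 197*(-124)) = sqrt(-127435 + (-57491 + 156025 + 43450)) + (130 - 24428) = sqrt(-127435 + 141984) - 24298 = sqrt(14549) - 24298 = -24298 + sqrt(14549)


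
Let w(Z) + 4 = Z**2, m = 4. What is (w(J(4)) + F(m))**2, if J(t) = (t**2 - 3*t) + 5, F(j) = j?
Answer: 6561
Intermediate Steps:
J(t) = 5 + t**2 - 3*t
w(Z) = -4 + Z**2
(w(J(4)) + F(m))**2 = ((-4 + (5 + 4**2 - 3*4)**2) + 4)**2 = ((-4 + (5 + 16 - 12)**2) + 4)**2 = ((-4 + 9**2) + 4)**2 = ((-4 + 81) + 4)**2 = (77 + 4)**2 = 81**2 = 6561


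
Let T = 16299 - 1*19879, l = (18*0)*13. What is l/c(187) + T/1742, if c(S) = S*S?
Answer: -1790/871 ≈ -2.0551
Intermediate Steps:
c(S) = S²
l = 0 (l = 0*13 = 0)
T = -3580 (T = 16299 - 19879 = -3580)
l/c(187) + T/1742 = 0/(187²) - 3580/1742 = 0/34969 - 3580*1/1742 = 0*(1/34969) - 1790/871 = 0 - 1790/871 = -1790/871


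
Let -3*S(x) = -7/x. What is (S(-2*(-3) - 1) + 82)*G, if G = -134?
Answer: -165758/15 ≈ -11051.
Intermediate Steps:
S(x) = 7/(3*x) (S(x) = -(-7)/(3*x) = 7/(3*x))
(S(-2*(-3) - 1) + 82)*G = (7/(3*(-2*(-3) - 1)) + 82)*(-134) = (7/(3*(6 - 1)) + 82)*(-134) = ((7/3)/5 + 82)*(-134) = ((7/3)*(⅕) + 82)*(-134) = (7/15 + 82)*(-134) = (1237/15)*(-134) = -165758/15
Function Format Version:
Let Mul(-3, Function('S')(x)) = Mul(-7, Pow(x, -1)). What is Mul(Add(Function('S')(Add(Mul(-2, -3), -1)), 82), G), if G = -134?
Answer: Rational(-165758, 15) ≈ -11051.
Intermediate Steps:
Function('S')(x) = Mul(Rational(7, 3), Pow(x, -1)) (Function('S')(x) = Mul(Rational(-1, 3), Mul(-7, Pow(x, -1))) = Mul(Rational(7, 3), Pow(x, -1)))
Mul(Add(Function('S')(Add(Mul(-2, -3), -1)), 82), G) = Mul(Add(Mul(Rational(7, 3), Pow(Add(Mul(-2, -3), -1), -1)), 82), -134) = Mul(Add(Mul(Rational(7, 3), Pow(Add(6, -1), -1)), 82), -134) = Mul(Add(Mul(Rational(7, 3), Pow(5, -1)), 82), -134) = Mul(Add(Mul(Rational(7, 3), Rational(1, 5)), 82), -134) = Mul(Add(Rational(7, 15), 82), -134) = Mul(Rational(1237, 15), -134) = Rational(-165758, 15)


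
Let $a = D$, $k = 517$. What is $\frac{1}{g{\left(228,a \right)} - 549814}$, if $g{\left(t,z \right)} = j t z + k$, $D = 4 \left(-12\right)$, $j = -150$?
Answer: $\frac{1}{1092303} \approx 9.155 \cdot 10^{-7}$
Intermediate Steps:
$D = -48$
$a = -48$
$g{\left(t,z \right)} = 517 - 150 t z$ ($g{\left(t,z \right)} = - 150 t z + 517 = 517 - 150 t z$)
$\frac{1}{g{\left(228,a \right)} - 549814} = \frac{1}{\left(517 - 34200 \left(-48\right)\right) - 549814} = \frac{1}{\left(517 + 1641600\right) - 549814} = \frac{1}{1642117 - 549814} = \frac{1}{1092303}$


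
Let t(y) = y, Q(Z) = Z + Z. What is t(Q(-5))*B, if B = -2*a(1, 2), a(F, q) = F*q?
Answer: 40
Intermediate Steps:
Q(Z) = 2*Z
B = -4 (B = -2*2 = -4)
t(Q(-5))*B = (2*(-5))*(-4) = -10*(-4) = 40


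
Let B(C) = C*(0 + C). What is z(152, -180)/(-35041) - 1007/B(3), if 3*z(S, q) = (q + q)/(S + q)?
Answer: -247004279/2207583 ≈ -111.89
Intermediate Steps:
z(S, q) = 2*q/(3*(S + q)) (z(S, q) = ((q + q)/(S + q))/3 = ((2*q)/(S + q))/3 = (2*q/(S + q))/3 = 2*q/(3*(S + q)))
B(C) = C² (B(C) = C*C = C²)
z(152, -180)/(-35041) - 1007/B(3) = ((⅔)*(-180)/(152 - 180))/(-35041) - 1007/(3²) = ((⅔)*(-180)/(-28))*(-1/35041) - 1007/9 = ((⅔)*(-180)*(-1/28))*(-1/35041) - 1007*⅑ = (30/7)*(-1/35041) - 1007/9 = -30/245287 - 1007/9 = -247004279/2207583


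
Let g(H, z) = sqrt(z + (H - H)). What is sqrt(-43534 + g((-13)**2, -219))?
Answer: sqrt(-43534 + I*sqrt(219)) ≈ 0.0355 + 208.65*I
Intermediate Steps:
g(H, z) = sqrt(z) (g(H, z) = sqrt(z + 0) = sqrt(z))
sqrt(-43534 + g((-13)**2, -219)) = sqrt(-43534 + sqrt(-219)) = sqrt(-43534 + I*sqrt(219))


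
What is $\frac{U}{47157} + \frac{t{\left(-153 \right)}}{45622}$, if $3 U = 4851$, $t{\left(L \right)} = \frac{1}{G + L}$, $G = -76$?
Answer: $\frac{511923033}{14929388902} \approx 0.03429$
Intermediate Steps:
$t{\left(L \right)} = \frac{1}{-76 + L}$
$U = 1617$ ($U = \frac{1}{3} \cdot 4851 = 1617$)
$\frac{U}{47157} + \frac{t{\left(-153 \right)}}{45622} = \frac{1617}{47157} + \frac{1}{\left(-76 - 153\right) 45622} = 1617 \cdot \frac{1}{47157} + \frac{1}{-229} \cdot \frac{1}{45622} = \frac{49}{1429} - \frac{1}{10447438} = \frac{511923033}{14929388902}$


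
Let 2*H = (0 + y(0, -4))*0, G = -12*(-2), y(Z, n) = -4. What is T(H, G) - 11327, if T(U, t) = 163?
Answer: -11164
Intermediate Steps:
G = 24
H = 0 (H = ((0 - 4)*0)/2 = (-4*0)/2 = (½)*0 = 0)
T(H, G) - 11327 = 163 - 11327 = -11164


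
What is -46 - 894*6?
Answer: -5410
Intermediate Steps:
-46 - 894*6 = -46 - 149*36 = -46 - 5364 = -5410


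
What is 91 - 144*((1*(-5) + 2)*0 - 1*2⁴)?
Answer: 2395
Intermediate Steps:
91 - 144*((1*(-5) + 2)*0 - 1*2⁴) = 91 - 144*((-5 + 2)*0 - 1*16) = 91 - 144*(-3*0 - 16) = 91 - 144*(0 - 16) = 91 - 144*(-16) = 91 + 2304 = 2395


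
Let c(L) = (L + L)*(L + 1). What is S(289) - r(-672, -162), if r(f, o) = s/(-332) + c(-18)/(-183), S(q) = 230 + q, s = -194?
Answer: 5283341/10126 ≈ 521.76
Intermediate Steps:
c(L) = 2*L*(1 + L) (c(L) = (2*L)*(1 + L) = 2*L*(1 + L))
r(f, o) = -27947/10126 (r(f, o) = -194/(-332) + (2*(-18)*(1 - 18))/(-183) = -194*(-1/332) + (2*(-18)*(-17))*(-1/183) = 97/166 + 612*(-1/183) = 97/166 - 204/61 = -27947/10126)
S(289) - r(-672, -162) = (230 + 289) - 1*(-27947/10126) = 519 + 27947/10126 = 5283341/10126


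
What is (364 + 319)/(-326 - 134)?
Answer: -683/460 ≈ -1.4848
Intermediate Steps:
(364 + 319)/(-326 - 134) = 683/(-460) = 683*(-1/460) = -683/460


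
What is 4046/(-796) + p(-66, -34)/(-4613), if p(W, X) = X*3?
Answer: -9291503/1835974 ≈ -5.0608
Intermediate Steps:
p(W, X) = 3*X
4046/(-796) + p(-66, -34)/(-4613) = 4046/(-796) + (3*(-34))/(-4613) = 4046*(-1/796) - 102*(-1/4613) = -2023/398 + 102/4613 = -9291503/1835974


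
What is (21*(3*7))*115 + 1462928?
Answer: 1513643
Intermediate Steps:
(21*(3*7))*115 + 1462928 = (21*21)*115 + 1462928 = 441*115 + 1462928 = 50715 + 1462928 = 1513643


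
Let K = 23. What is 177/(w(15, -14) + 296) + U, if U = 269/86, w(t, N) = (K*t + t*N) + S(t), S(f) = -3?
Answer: 65177/18404 ≈ 3.5415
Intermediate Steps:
w(t, N) = -3 + 23*t + N*t (w(t, N) = (23*t + t*N) - 3 = (23*t + N*t) - 3 = -3 + 23*t + N*t)
U = 269/86 (U = 269*(1/86) = 269/86 ≈ 3.1279)
177/(w(15, -14) + 296) + U = 177/((-3 + 23*15 - 14*15) + 296) + 269/86 = 177/((-3 + 345 - 210) + 296) + 269/86 = 177/(132 + 296) + 269/86 = 177/428 + 269/86 = 65177/18404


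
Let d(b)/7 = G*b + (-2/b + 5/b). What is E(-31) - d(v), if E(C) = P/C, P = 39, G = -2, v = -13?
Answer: -73202/403 ≈ -181.64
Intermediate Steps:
d(b) = -14*b + 21/b (d(b) = 7*(-2*b + (-2/b + 5/b)) = 7*(-2*b + 3/b) = -14*b + 21/b)
E(C) = 39/C
E(-31) - d(v) = 39/(-31) - (-14*(-13) + 21/(-13)) = 39*(-1/31) - (182 + 21*(-1/13)) = -39/31 - (182 - 21/13) = -39/31 - 1*2345/13 = -39/31 - 2345/13 = -73202/403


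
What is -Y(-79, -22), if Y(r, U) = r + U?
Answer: 101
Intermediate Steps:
Y(r, U) = U + r
-Y(-79, -22) = -(-22 - 79) = -1*(-101) = 101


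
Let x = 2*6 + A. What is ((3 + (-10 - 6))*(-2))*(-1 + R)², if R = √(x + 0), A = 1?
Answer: 364 - 52*√13 ≈ 176.51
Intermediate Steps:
x = 13 (x = 2*6 + 1 = 12 + 1 = 13)
R = √13 (R = √(13 + 0) = √13 ≈ 3.6056)
((3 + (-10 - 6))*(-2))*(-1 + R)² = ((3 + (-10 - 6))*(-2))*(-1 + √13)² = ((3 - 16)*(-2))*(-1 + √13)² = (-13*(-2))*(-1 + √13)² = 26*(-1 + √13)²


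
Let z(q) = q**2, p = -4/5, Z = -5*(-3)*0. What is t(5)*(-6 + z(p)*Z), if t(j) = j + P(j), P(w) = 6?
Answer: -66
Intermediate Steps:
Z = 0 (Z = 15*0 = 0)
p = -4/5 (p = -4*1/5 = -4/5 ≈ -0.80000)
t(j) = 6 + j (t(j) = j + 6 = 6 + j)
t(5)*(-6 + z(p)*Z) = (6 + 5)*(-6 + (-4/5)**2*0) = 11*(-6 + (16/25)*0) = 11*(-6 + 0) = 11*(-6) = -66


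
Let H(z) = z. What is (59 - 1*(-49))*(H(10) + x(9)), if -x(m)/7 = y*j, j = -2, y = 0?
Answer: 1080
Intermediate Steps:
x(m) = 0 (x(m) = -0*(-2) = -7*0 = 0)
(59 - 1*(-49))*(H(10) + x(9)) = (59 - 1*(-49))*(10 + 0) = (59 + 49)*10 = 108*10 = 1080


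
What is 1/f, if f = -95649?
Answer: -1/95649 ≈ -1.0455e-5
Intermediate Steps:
1/f = 1/(-95649) = -1/95649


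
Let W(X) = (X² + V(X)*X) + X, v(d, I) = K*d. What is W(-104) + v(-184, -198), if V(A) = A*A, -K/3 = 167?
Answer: -1021968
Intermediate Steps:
K = -501 (K = -3*167 = -501)
V(A) = A²
v(d, I) = -501*d
W(X) = X + X² + X³ (W(X) = (X² + X²*X) + X = (X² + X³) + X = X + X² + X³)
W(-104) + v(-184, -198) = -104*(1 - 104 + (-104)²) - 501*(-184) = -104*(1 - 104 + 10816) + 92184 = -104*10713 + 92184 = -1114152 + 92184 = -1021968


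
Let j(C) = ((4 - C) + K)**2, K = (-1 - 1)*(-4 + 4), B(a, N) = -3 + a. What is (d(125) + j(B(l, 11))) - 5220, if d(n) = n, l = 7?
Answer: -5095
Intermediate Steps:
K = 0 (K = -2*0 = 0)
j(C) = (4 - C)**2 (j(C) = ((4 - C) + 0)**2 = (4 - C)**2)
(d(125) + j(B(l, 11))) - 5220 = (125 + (4 - (-3 + 7))**2) - 5220 = (125 + (4 - 1*4)**2) - 5220 = (125 + (4 - 4)**2) - 5220 = (125 + 0**2) - 5220 = (125 + 0) - 5220 = 125 - 5220 = -5095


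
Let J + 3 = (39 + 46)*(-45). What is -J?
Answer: 3828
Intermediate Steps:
J = -3828 (J = -3 + (39 + 46)*(-45) = -3 + 85*(-45) = -3 - 3825 = -3828)
-J = -1*(-3828) = 3828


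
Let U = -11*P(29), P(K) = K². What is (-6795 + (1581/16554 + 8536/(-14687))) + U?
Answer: -41950102885/2614286 ≈ -16046.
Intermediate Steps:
U = -9251 (U = -11*29² = -11*841 = -9251)
(-6795 + (1581/16554 + 8536/(-14687))) + U = (-6795 + (1581/16554 + 8536/(-14687))) - 9251 = (-6795 + (1581*(1/16554) + 8536*(-1/14687))) - 9251 = (-6795 + (17/178 - 8536/14687)) - 9251 = (-6795 - 1269729/2614286) - 9251 = -17765343099/2614286 - 9251 = -41950102885/2614286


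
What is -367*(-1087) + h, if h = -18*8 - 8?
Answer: 398777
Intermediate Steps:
h = -152 (h = -144 - 8 = -152)
-367*(-1087) + h = -367*(-1087) - 152 = 398929 - 152 = 398777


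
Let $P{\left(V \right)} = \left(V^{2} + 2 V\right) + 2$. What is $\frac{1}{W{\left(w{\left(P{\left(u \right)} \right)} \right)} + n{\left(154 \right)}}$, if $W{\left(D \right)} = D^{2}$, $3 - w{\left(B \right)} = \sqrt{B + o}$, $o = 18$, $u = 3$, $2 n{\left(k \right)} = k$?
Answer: $\frac{121}{13381} + \frac{6 \sqrt{35}}{13381} \approx 0.011695$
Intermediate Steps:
$n{\left(k \right)} = \frac{k}{2}$
$P{\left(V \right)} = 2 + V^{2} + 2 V$
$w{\left(B \right)} = 3 - \sqrt{18 + B}$ ($w{\left(B \right)} = 3 - \sqrt{B + 18} = 3 - \sqrt{18 + B}$)
$\frac{1}{W{\left(w{\left(P{\left(u \right)} \right)} \right)} + n{\left(154 \right)}} = \frac{1}{\left(3 - \sqrt{18 + \left(2 + 3^{2} + 2 \cdot 3\right)}\right)^{2} + \frac{1}{2} \cdot 154} = \frac{1}{\left(3 - \sqrt{18 + \left(2 + 9 + 6\right)}\right)^{2} + 77} = \frac{1}{\left(3 - \sqrt{18 + 17}\right)^{2} + 77} = \frac{1}{\left(3 - \sqrt{35}\right)^{2} + 77} = \frac{1}{77 + \left(3 - \sqrt{35}\right)^{2}}$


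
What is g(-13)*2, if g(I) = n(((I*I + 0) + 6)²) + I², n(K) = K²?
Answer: 1875781588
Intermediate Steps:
g(I) = I² + (6 + I²)⁴ (g(I) = (((I*I + 0) + 6)²)² + I² = (((I² + 0) + 6)²)² + I² = ((I² + 6)²)² + I² = ((6 + I²)²)² + I² = (6 + I²)⁴ + I² = I² + (6 + I²)⁴)
g(-13)*2 = ((-13)² + (6 + (-13)²)⁴)*2 = (169 + (6 + 169)⁴)*2 = (169 + 175⁴)*2 = (169 + 937890625)*2 = 937890794*2 = 1875781588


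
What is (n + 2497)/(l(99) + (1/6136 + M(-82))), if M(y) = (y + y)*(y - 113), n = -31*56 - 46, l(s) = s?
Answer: 877448/39367349 ≈ 0.022289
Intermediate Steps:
n = -1782 (n = -1736 - 46 = -1782)
M(y) = 2*y*(-113 + y) (M(y) = (2*y)*(-113 + y) = 2*y*(-113 + y))
(n + 2497)/(l(99) + (1/6136 + M(-82))) = (-1782 + 2497)/(99 + (1/6136 + 2*(-82)*(-113 - 82))) = 715/(99 + (1/6136 + 2*(-82)*(-195))) = 715/(99 + (1/6136 + 31980)) = 715/(99 + 196229281/6136) = 715/(196836745/6136) = 715*(6136/196836745) = 877448/39367349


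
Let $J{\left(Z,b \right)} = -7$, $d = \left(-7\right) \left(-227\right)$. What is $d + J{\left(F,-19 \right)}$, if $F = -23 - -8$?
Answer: $1582$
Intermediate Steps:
$F = -15$ ($F = -23 + 8 = -15$)
$d = 1589$
$d + J{\left(F,-19 \right)} = 1589 - 7 = 1582$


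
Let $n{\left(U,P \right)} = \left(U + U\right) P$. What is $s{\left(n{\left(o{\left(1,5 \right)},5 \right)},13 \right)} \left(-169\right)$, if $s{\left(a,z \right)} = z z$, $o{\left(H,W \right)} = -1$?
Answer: $-28561$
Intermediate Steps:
$n{\left(U,P \right)} = 2 P U$ ($n{\left(U,P \right)} = 2 U P = 2 P U$)
$s{\left(a,z \right)} = z^{2}$
$s{\left(n{\left(o{\left(1,5 \right)},5 \right)},13 \right)} \left(-169\right) = 13^{2} \left(-169\right) = 169 \left(-169\right) = -28561$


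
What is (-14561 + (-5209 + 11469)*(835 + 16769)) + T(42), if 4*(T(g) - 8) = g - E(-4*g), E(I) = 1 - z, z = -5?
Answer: 110186496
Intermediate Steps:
E(I) = 6 (E(I) = 1 - 1*(-5) = 1 + 5 = 6)
T(g) = 13/2 + g/4 (T(g) = 8 + (g - 1*6)/4 = 8 + (g - 6)/4 = 8 + (-6 + g)/4 = 8 + (-3/2 + g/4) = 13/2 + g/4)
(-14561 + (-5209 + 11469)*(835 + 16769)) + T(42) = (-14561 + (-5209 + 11469)*(835 + 16769)) + (13/2 + (¼)*42) = (-14561 + 6260*17604) + (13/2 + 21/2) = (-14561 + 110201040) + 17 = 110186479 + 17 = 110186496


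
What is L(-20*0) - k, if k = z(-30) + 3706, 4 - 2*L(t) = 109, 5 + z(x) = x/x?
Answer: -7509/2 ≈ -3754.5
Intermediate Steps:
z(x) = -4 (z(x) = -5 + x/x = -5 + 1 = -4)
L(t) = -105/2 (L(t) = 2 - ½*109 = 2 - 109/2 = -105/2)
k = 3702 (k = -4 + 3706 = 3702)
L(-20*0) - k = -105/2 - 1*3702 = -105/2 - 3702 = -7509/2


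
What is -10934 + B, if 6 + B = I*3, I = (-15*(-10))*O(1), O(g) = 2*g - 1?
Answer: -10490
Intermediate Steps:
O(g) = -1 + 2*g
I = 150 (I = (-15*(-10))*(-1 + 2*1) = 150*(-1 + 2) = 150*1 = 150)
B = 444 (B = -6 + 150*3 = -6 + 450 = 444)
-10934 + B = -10934 + 444 = -10490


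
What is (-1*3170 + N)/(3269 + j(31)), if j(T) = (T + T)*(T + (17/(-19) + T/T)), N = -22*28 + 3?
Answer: -71877/98753 ≈ -0.72785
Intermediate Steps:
N = -613 (N = -616 + 3 = -613)
j(T) = 2*T*(2/19 + T) (j(T) = (2*T)*(T + (17*(-1/19) + 1)) = (2*T)*(T + (-17/19 + 1)) = (2*T)*(T + 2/19) = (2*T)*(2/19 + T) = 2*T*(2/19 + T))
(-1*3170 + N)/(3269 + j(31)) = (-1*3170 - 613)/(3269 + (2/19)*31*(2 + 19*31)) = (-3170 - 613)/(3269 + (2/19)*31*(2 + 589)) = -3783/(3269 + (2/19)*31*591) = -3783/(3269 + 36642/19) = -3783/98753/19 = -3783*19/98753 = -71877/98753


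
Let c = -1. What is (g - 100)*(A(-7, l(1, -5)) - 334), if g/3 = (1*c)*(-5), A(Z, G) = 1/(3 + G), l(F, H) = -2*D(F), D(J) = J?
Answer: 28305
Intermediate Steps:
l(F, H) = -2*F
g = 15 (g = 3*((1*(-1))*(-5)) = 3*(-1*(-5)) = 3*5 = 15)
(g - 100)*(A(-7, l(1, -5)) - 334) = (15 - 100)*(1/(3 - 2*1) - 334) = -85*(1/(3 - 2) - 334) = -85*(1/1 - 334) = -85*(1 - 334) = -85*(-333) = 28305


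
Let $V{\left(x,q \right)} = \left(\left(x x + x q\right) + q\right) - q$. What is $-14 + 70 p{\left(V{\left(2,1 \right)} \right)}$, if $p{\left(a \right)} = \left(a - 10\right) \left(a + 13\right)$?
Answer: $-5334$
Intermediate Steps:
$V{\left(x,q \right)} = x^{2} + q x$ ($V{\left(x,q \right)} = \left(\left(x^{2} + q x\right) + q\right) - q = \left(q + x^{2} + q x\right) - q = x^{2} + q x$)
$p{\left(a \right)} = \left(-10 + a\right) \left(13 + a\right)$
$-14 + 70 p{\left(V{\left(2,1 \right)} \right)} = -14 + 70 \left(-130 + \left(2 \left(1 + 2\right)\right)^{2} + 3 \cdot 2 \left(1 + 2\right)\right) = -14 + 70 \left(-130 + \left(2 \cdot 3\right)^{2} + 3 \cdot 2 \cdot 3\right) = -14 + 70 \left(-130 + 6^{2} + 3 \cdot 6\right) = -14 + 70 \left(-130 + 36 + 18\right) = -14 + 70 \left(-76\right) = -14 - 5320 = -5334$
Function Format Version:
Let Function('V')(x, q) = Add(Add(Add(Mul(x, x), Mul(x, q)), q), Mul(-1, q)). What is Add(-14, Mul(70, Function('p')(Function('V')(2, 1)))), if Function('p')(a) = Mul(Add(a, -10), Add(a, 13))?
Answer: -5334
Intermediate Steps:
Function('V')(x, q) = Add(Pow(x, 2), Mul(q, x)) (Function('V')(x, q) = Add(Add(Add(Pow(x, 2), Mul(q, x)), q), Mul(-1, q)) = Add(Add(q, Pow(x, 2), Mul(q, x)), Mul(-1, q)) = Add(Pow(x, 2), Mul(q, x)))
Function('p')(a) = Mul(Add(-10, a), Add(13, a))
Add(-14, Mul(70, Function('p')(Function('V')(2, 1)))) = Add(-14, Mul(70, Add(-130, Pow(Mul(2, Add(1, 2)), 2), Mul(3, Mul(2, Add(1, 2)))))) = Add(-14, Mul(70, Add(-130, Pow(Mul(2, 3), 2), Mul(3, Mul(2, 3))))) = Add(-14, Mul(70, Add(-130, Pow(6, 2), Mul(3, 6)))) = Add(-14, Mul(70, Add(-130, 36, 18))) = Add(-14, Mul(70, -76)) = Add(-14, -5320) = -5334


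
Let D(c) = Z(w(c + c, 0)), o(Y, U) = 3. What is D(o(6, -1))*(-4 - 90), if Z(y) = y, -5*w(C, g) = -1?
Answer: -94/5 ≈ -18.800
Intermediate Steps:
w(C, g) = 1/5 (w(C, g) = -1/5*(-1) = 1/5)
D(c) = 1/5
D(o(6, -1))*(-4 - 90) = (-4 - 90)/5 = (1/5)*(-94) = -94/5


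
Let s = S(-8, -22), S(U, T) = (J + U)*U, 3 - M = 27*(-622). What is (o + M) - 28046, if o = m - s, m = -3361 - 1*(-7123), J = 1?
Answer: -7543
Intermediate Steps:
M = 16797 (M = 3 - 27*(-622) = 3 - 1*(-16794) = 3 + 16794 = 16797)
S(U, T) = U*(1 + U) (S(U, T) = (1 + U)*U = U*(1 + U))
s = 56 (s = -8*(1 - 8) = -8*(-7) = 56)
m = 3762 (m = -3361 + 7123 = 3762)
o = 3706 (o = 3762 - 1*56 = 3762 - 56 = 3706)
(o + M) - 28046 = (3706 + 16797) - 28046 = 20503 - 28046 = -7543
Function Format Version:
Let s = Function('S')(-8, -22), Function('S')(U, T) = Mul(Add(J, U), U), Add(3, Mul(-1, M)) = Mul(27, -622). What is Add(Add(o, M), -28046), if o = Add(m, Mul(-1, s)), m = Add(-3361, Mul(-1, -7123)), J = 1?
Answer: -7543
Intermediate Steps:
M = 16797 (M = Add(3, Mul(-1, Mul(27, -622))) = Add(3, Mul(-1, -16794)) = Add(3, 16794) = 16797)
Function('S')(U, T) = Mul(U, Add(1, U)) (Function('S')(U, T) = Mul(Add(1, U), U) = Mul(U, Add(1, U)))
s = 56 (s = Mul(-8, Add(1, -8)) = Mul(-8, -7) = 56)
m = 3762 (m = Add(-3361, 7123) = 3762)
o = 3706 (o = Add(3762, Mul(-1, 56)) = Add(3762, -56) = 3706)
Add(Add(o, M), -28046) = Add(Add(3706, 16797), -28046) = Add(20503, -28046) = -7543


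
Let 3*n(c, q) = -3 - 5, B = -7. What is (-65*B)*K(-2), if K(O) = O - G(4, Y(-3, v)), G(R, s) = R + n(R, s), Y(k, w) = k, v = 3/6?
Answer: -4550/3 ≈ -1516.7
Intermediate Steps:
n(c, q) = -8/3 (n(c, q) = (-3 - 5)/3 = (⅓)*(-8) = -8/3)
v = ½ (v = 3*(⅙) = ½ ≈ 0.50000)
G(R, s) = -8/3 + R (G(R, s) = R - 8/3 = -8/3 + R)
K(O) = -4/3 + O (K(O) = O - (-8/3 + 4) = O - 1*4/3 = O - 4/3 = -4/3 + O)
(-65*B)*K(-2) = (-65*(-7))*(-4/3 - 2) = 455*(-10/3) = -4550/3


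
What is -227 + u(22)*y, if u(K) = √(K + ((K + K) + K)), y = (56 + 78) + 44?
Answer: -227 + 356*√22 ≈ 1442.8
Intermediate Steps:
y = 178 (y = 134 + 44 = 178)
u(K) = 2*√K (u(K) = √(K + (2*K + K)) = √(K + 3*K) = √(4*K) = 2*√K)
-227 + u(22)*y = -227 + (2*√22)*178 = -227 + 356*√22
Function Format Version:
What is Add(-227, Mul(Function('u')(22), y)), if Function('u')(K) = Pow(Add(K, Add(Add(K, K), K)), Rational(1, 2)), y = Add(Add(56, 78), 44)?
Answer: Add(-227, Mul(356, Pow(22, Rational(1, 2)))) ≈ 1442.8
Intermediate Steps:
y = 178 (y = Add(134, 44) = 178)
Function('u')(K) = Mul(2, Pow(K, Rational(1, 2))) (Function('u')(K) = Pow(Add(K, Add(Mul(2, K), K)), Rational(1, 2)) = Pow(Add(K, Mul(3, K)), Rational(1, 2)) = Pow(Mul(4, K), Rational(1, 2)) = Mul(2, Pow(K, Rational(1, 2))))
Add(-227, Mul(Function('u')(22), y)) = Add(-227, Mul(Mul(2, Pow(22, Rational(1, 2))), 178)) = Add(-227, Mul(356, Pow(22, Rational(1, 2))))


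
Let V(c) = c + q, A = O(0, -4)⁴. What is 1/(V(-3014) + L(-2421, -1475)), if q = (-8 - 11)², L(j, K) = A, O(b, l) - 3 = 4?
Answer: -1/252 ≈ -0.0039683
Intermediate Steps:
O(b, l) = 7 (O(b, l) = 3 + 4 = 7)
A = 2401 (A = 7⁴ = 2401)
L(j, K) = 2401
q = 361 (q = (-19)² = 361)
V(c) = 361 + c (V(c) = c + 361 = 361 + c)
1/(V(-3014) + L(-2421, -1475)) = 1/((361 - 3014) + 2401) = 1/(-2653 + 2401) = 1/(-252) = -1/252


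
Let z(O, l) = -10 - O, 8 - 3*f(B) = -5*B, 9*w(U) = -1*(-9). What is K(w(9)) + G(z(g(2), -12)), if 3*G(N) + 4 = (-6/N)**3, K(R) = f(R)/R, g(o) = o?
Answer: 73/24 ≈ 3.0417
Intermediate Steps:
w(U) = 1 (w(U) = (-1*(-9))/9 = (1/9)*9 = 1)
f(B) = 8/3 + 5*B/3 (f(B) = 8/3 - (-5)*B/3 = 8/3 + 5*B/3)
K(R) = (8/3 + 5*R/3)/R
G(N) = -4/3 - 72/N**3 (G(N) = -4/3 + (-6/N)**3/3 = -4/3 + (-216/N**3)/3 = -4/3 - 72/N**3)
K(w(9)) + G(z(g(2), -12)) = (1/3)*(8 + 5*1)/1 + (-4/3 - 72/(-10 - 1*2)**3) = (1/3)*1*(8 + 5) + (-4/3 - 72/(-10 - 2)**3) = (1/3)*1*13 + (-4/3 - 72/(-12)**3) = 13/3 + (-4/3 - 72*(-1/1728)) = 13/3 + (-4/3 + 1/24) = 13/3 - 31/24 = 73/24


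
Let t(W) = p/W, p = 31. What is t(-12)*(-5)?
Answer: 155/12 ≈ 12.917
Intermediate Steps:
t(W) = 31/W
t(-12)*(-5) = (31/(-12))*(-5) = (31*(-1/12))*(-5) = -31/12*(-5) = 155/12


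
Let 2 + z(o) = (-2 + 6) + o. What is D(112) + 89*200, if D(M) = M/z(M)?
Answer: 1014656/57 ≈ 17801.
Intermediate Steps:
z(o) = 2 + o (z(o) = -2 + ((-2 + 6) + o) = -2 + (4 + o) = 2 + o)
D(M) = M/(2 + M)
D(112) + 89*200 = 112/(2 + 112) + 89*200 = 112/114 + 17800 = 112*(1/114) + 17800 = 56/57 + 17800 = 1014656/57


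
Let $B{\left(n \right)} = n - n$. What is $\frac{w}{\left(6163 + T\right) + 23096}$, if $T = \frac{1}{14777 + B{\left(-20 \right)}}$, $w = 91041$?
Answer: $\frac{1345312857}{432360244} \approx 3.1116$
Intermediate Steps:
$B{\left(n \right)} = 0$
$T = \frac{1}{14777}$ ($T = \frac{1}{14777 + 0} = \frac{1}{14777} \approx 6.7673 \cdot 10^{-5}$)
$\frac{w}{\left(6163 + T\right) + 23096} = \frac{91041}{\left(6163 + \frac{1}{14777}\right) + 23096} = \frac{91041}{\frac{91070652}{14777} + 23096} = \frac{91041}{\frac{432360244}{14777}} = 91041 \cdot \frac{14777}{432360244} = \frac{1345312857}{432360244}$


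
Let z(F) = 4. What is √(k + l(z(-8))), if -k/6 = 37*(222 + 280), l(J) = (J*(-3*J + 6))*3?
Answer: 2*I*√27879 ≈ 333.94*I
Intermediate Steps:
l(J) = 3*J*(6 - 3*J) (l(J) = (J*(6 - 3*J))*3 = 3*J*(6 - 3*J))
k = -111444 (k = -222*(222 + 280) = -222*502 = -6*18574 = -111444)
√(k + l(z(-8))) = √(-111444 + 9*4*(2 - 1*4)) = √(-111444 + 9*4*(2 - 4)) = √(-111444 + 9*4*(-2)) = √(-111444 - 72) = √(-111516) = 2*I*√27879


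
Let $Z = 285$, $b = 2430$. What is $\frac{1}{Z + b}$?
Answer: $\frac{1}{2715} \approx 0.00036832$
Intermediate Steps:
$\frac{1}{Z + b} = \frac{1}{285 + 2430} = \frac{1}{2715}$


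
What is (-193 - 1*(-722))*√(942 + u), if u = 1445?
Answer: 529*√2387 ≈ 25845.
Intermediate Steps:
(-193 - 1*(-722))*√(942 + u) = (-193 - 1*(-722))*√(942 + 1445) = (-193 + 722)*√2387 = 529*√2387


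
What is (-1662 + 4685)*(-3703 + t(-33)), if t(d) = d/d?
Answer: -11191146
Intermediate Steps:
t(d) = 1
(-1662 + 4685)*(-3703 + t(-33)) = (-1662 + 4685)*(-3703 + 1) = 3023*(-3702) = -11191146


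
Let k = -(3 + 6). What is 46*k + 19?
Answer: -395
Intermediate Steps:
k = -9 (k = -1*9 = -9)
46*k + 19 = 46*(-9) + 19 = -414 + 19 = -395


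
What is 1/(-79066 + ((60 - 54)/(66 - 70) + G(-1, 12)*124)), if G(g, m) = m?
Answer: -2/155159 ≈ -1.2890e-5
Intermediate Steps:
1/(-79066 + ((60 - 54)/(66 - 70) + G(-1, 12)*124)) = 1/(-79066 + ((60 - 54)/(66 - 70) + 12*124)) = 1/(-79066 + (6/(-4) + 1488)) = 1/(-79066 + (6*(-¼) + 1488)) = 1/(-79066 + (-3/2 + 1488)) = 1/(-79066 + 2973/2) = 1/(-155159/2) = -2/155159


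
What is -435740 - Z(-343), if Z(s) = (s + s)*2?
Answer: -434368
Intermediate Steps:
Z(s) = 4*s (Z(s) = (2*s)*2 = 4*s)
-435740 - Z(-343) = -435740 - 4*(-343) = -435740 - 1*(-1372) = -435740 + 1372 = -434368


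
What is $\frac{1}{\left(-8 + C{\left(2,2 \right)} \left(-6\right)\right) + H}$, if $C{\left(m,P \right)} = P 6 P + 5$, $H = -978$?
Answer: $- \frac{1}{1160} \approx -0.00086207$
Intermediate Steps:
$C{\left(m,P \right)} = 5 + 6 P^{2}$ ($C{\left(m,P \right)} = 6 P P + 5 = 6 P^{2} + 5 = 5 + 6 P^{2}$)
$\frac{1}{\left(-8 + C{\left(2,2 \right)} \left(-6\right)\right) + H} = \frac{1}{\left(-8 + \left(5 + 6 \cdot 2^{2}\right) \left(-6\right)\right) - 978} = \frac{1}{\left(-8 + \left(5 + 6 \cdot 4\right) \left(-6\right)\right) - 978} = \frac{1}{\left(-8 + \left(5 + 24\right) \left(-6\right)\right) - 978} = \frac{1}{\left(-8 + 29 \left(-6\right)\right) - 978} = \frac{1}{\left(-8 - 174\right) - 978} = \frac{1}{-182 - 978} = \frac{1}{-1160} = - \frac{1}{1160}$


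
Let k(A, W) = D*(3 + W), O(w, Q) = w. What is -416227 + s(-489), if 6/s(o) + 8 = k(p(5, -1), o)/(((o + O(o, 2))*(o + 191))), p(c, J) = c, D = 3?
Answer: -161843916989/388835 ≈ -4.1623e+5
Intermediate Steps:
k(A, W) = 9 + 3*W (k(A, W) = 3*(3 + W) = 9 + 3*W)
s(o) = 6/(-8 + (9 + 3*o)/(2*o*(191 + o))) (s(o) = 6/(-8 + (9 + 3*o)/(((o + o)*(o + 191)))) = 6/(-8 + (9 + 3*o)/(((2*o)*(191 + o)))) = 6/(-8 + (9 + 3*o)/((2*o*(191 + o)))) = 6/(-8 + (9 + 3*o)*(1/(2*o*(191 + o)))) = 6/(-8 + (9 + 3*o)/(2*o*(191 + o))))
-416227 + s(-489) = -416227 + 12*(-489)*(-191 - 1*(-489))/(-9 + 16*(-489)² + 3053*(-489)) = -416227 + 12*(-489)*(-191 + 489)/(-9 + 16*239121 - 1492917) = -416227 + 12*(-489)*298/(-9 + 3825936 - 1492917) = -416227 + 12*(-489)*298/2333010 = -416227 + 12*(-489)*(1/2333010)*298 = -416227 - 291444/388835 = -161843916989/388835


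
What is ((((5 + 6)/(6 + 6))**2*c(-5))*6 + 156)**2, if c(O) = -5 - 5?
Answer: 1605289/144 ≈ 11148.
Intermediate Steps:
c(O) = -10
((((5 + 6)/(6 + 6))**2*c(-5))*6 + 156)**2 = ((((5 + 6)/(6 + 6))**2*(-10))*6 + 156)**2 = (((11/12)**2*(-10))*6 + 156)**2 = (((121/144)*(-10))*6 + 156)**2 = (-605/72*6 + 156)**2 = (-605/12 + 156)**2 = (1267/12)**2 = 1605289/144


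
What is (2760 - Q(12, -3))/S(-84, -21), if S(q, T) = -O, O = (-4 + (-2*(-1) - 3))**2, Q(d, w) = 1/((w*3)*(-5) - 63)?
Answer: -49681/450 ≈ -110.40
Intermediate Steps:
Q(d, w) = 1/(-63 - 15*w) (Q(d, w) = 1/((3*w)*(-5) - 63) = 1/(-15*w - 63) = 1/(-63 - 15*w))
O = 25 (O = (-4 + (2 - 3))**2 = (-4 - 1)**2 = (-5)**2 = 25)
S(q, T) = -25 (S(q, T) = -1*25 = -25)
(2760 - Q(12, -3))/S(-84, -21) = (2760 - (-1)/(63 + 15*(-3)))/(-25) = (2760 - (-1)/(63 - 45))*(-1/25) = (2760 - (-1)/18)*(-1/25) = (2760 - 1*(-1/18))*(-1/25) = (2760 + 1/18)*(-1/25) = (49681/18)*(-1/25) = -49681/450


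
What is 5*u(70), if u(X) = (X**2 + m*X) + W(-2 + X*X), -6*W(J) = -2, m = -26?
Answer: 46205/3 ≈ 15402.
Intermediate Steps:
W(J) = 1/3 (W(J) = -1/6*(-2) = 1/3)
u(X) = 1/3 + X**2 - 26*X (u(X) = (X**2 - 26*X) + 1/3 = 1/3 + X**2 - 26*X)
5*u(70) = 5*(1/3 + 70**2 - 26*70) = 5*(1/3 + 4900 - 1820) = 5*(9241/3) = 46205/3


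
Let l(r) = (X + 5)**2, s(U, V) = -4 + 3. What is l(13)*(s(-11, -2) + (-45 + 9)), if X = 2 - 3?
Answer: -592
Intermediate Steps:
X = -1
s(U, V) = -1
l(r) = 16 (l(r) = (-1 + 5)**2 = 4**2 = 16)
l(13)*(s(-11, -2) + (-45 + 9)) = 16*(-1 + (-45 + 9)) = 16*(-1 - 36) = 16*(-37) = -592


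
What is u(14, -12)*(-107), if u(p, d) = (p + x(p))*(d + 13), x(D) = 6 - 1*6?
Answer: -1498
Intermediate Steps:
x(D) = 0 (x(D) = 6 - 6 = 0)
u(p, d) = p*(13 + d) (u(p, d) = (p + 0)*(d + 13) = p*(13 + d))
u(14, -12)*(-107) = (14*(13 - 12))*(-107) = (14*1)*(-107) = 14*(-107) = -1498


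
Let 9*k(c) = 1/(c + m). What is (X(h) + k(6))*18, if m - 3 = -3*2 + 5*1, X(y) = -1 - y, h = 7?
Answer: -575/4 ≈ -143.75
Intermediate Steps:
m = 2 (m = 3 + (-3*2 + 5*1) = 3 + (-6 + 5) = 3 - 1 = 2)
k(c) = 1/(9*(2 + c)) (k(c) = 1/(9*(c + 2)) = 1/(9*(2 + c)))
(X(h) + k(6))*18 = ((-1 - 1*7) + 1/(9*(2 + 6)))*18 = ((-1 - 7) + (1/9)/8)*18 = (-8 + (1/9)*(1/8))*18 = (-8 + 1/72)*18 = -575/72*18 = -575/4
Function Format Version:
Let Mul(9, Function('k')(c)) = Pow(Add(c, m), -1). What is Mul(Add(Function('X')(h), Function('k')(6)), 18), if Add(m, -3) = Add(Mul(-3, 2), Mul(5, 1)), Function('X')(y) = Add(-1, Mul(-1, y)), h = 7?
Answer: Rational(-575, 4) ≈ -143.75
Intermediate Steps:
m = 2 (m = Add(3, Add(Mul(-3, 2), Mul(5, 1))) = Add(3, Add(-6, 5)) = Add(3, -1) = 2)
Function('k')(c) = Mul(Rational(1, 9), Pow(Add(2, c), -1)) (Function('k')(c) = Mul(Rational(1, 9), Pow(Add(c, 2), -1)) = Mul(Rational(1, 9), Pow(Add(2, c), -1)))
Mul(Add(Function('X')(h), Function('k')(6)), 18) = Mul(Add(Add(-1, Mul(-1, 7)), Mul(Rational(1, 9), Pow(Add(2, 6), -1))), 18) = Mul(Add(Add(-1, -7), Mul(Rational(1, 9), Pow(8, -1))), 18) = Mul(Add(-8, Mul(Rational(1, 9), Rational(1, 8))), 18) = Mul(Add(-8, Rational(1, 72)), 18) = Mul(Rational(-575, 72), 18) = Rational(-575, 4)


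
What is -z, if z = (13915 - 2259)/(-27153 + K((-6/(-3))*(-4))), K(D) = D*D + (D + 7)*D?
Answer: 11656/27081 ≈ 0.43041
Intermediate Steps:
K(D) = D² + D*(7 + D) (K(D) = D² + (7 + D)*D = D² + D*(7 + D))
z = -11656/27081 (z = (13915 - 2259)/(-27153 + ((-6/(-3))*(-4))*(7 + 2*((-6/(-3))*(-4)))) = 11656/(-27153 + (-⅓*(-6)*(-4))*(7 + 2*(-⅓*(-6)*(-4)))) = 11656/(-27153 + (2*(-4))*(7 + 2*(2*(-4)))) = 11656/(-27153 - 8*(7 + 2*(-8))) = 11656/(-27153 - 8*(7 - 16)) = 11656/(-27153 - 8*(-9)) = 11656/(-27153 + 72) = 11656/(-27081) = 11656*(-1/27081) = -11656/27081 ≈ -0.43041)
-z = -1*(-11656/27081) = 11656/27081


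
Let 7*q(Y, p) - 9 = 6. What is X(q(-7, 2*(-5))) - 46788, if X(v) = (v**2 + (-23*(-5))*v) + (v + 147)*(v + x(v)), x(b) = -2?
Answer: -2279268/49 ≈ -46516.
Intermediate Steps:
q(Y, p) = 15/7 (q(Y, p) = 9/7 + (1/7)*6 = 9/7 + 6/7 = 15/7)
X(v) = v**2 + 115*v + (-2 + v)*(147 + v) (X(v) = (v**2 + (-23*(-5))*v) + (v + 147)*(v - 2) = (v**2 + 115*v) + (147 + v)*(-2 + v) = (v**2 + 115*v) + (-2 + v)*(147 + v) = v**2 + 115*v + (-2 + v)*(147 + v))
X(q(-7, 2*(-5))) - 46788 = (-294 + 2*(15/7)**2 + 260*(15/7)) - 46788 = (-294 + 2*(225/49) + 3900/7) - 46788 = (-294 + 450/49 + 3900/7) - 46788 = 13344/49 - 46788 = -2279268/49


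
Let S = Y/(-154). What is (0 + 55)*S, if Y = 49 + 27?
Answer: -190/7 ≈ -27.143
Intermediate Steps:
Y = 76
S = -38/77 (S = 76/(-154) = 76*(-1/154) = -38/77 ≈ -0.49351)
(0 + 55)*S = (0 + 55)*(-38/77) = 55*(-38/77) = -190/7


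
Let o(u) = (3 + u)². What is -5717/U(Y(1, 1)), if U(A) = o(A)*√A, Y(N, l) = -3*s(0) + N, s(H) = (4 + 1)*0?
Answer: -5717/16 ≈ -357.31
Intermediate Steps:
s(H) = 0 (s(H) = 5*0 = 0)
Y(N, l) = N (Y(N, l) = -3*0 + N = 0 + N = N)
U(A) = √A*(3 + A)² (U(A) = (3 + A)²*√A = √A*(3 + A)²)
-5717/U(Y(1, 1)) = -5717/(3 + 1)² = -5717/(1*4²) = -5717/(1*16) = -5717/16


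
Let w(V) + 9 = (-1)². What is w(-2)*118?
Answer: -944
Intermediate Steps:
w(V) = -8 (w(V) = -9 + (-1)² = -9 + 1 = -8)
w(-2)*118 = -8*118 = -944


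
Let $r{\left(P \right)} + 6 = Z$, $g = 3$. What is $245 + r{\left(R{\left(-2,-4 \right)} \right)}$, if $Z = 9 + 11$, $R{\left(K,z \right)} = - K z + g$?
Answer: $259$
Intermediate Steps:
$R{\left(K,z \right)} = 3 - K z$ ($R{\left(K,z \right)} = - K z + 3 = 3 - K z$)
$Z = 20$
$r{\left(P \right)} = 14$ ($r{\left(P \right)} = -6 + 20 = 14$)
$245 + r{\left(R{\left(-2,-4 \right)} \right)} = 245 + 14 = 259$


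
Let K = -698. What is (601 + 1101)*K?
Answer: -1187996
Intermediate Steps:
(601 + 1101)*K = (601 + 1101)*(-698) = 1702*(-698) = -1187996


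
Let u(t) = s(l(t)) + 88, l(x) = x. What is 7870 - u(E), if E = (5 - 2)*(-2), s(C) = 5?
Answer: 7777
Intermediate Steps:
E = -6 (E = 3*(-2) = -6)
u(t) = 93 (u(t) = 5 + 88 = 93)
7870 - u(E) = 7870 - 1*93 = 7870 - 93 = 7777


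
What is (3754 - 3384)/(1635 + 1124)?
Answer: 370/2759 ≈ 0.13411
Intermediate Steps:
(3754 - 3384)/(1635 + 1124) = 370/2759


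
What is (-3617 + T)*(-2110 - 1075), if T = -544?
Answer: 13252785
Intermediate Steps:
(-3617 + T)*(-2110 - 1075) = (-3617 - 544)*(-2110 - 1075) = -4161*(-3185) = 13252785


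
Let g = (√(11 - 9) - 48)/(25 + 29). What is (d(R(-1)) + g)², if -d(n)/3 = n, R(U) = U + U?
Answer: (276 + √2)²/2916 ≈ 26.392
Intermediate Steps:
R(U) = 2*U
d(n) = -3*n
g = -8/9 + √2/54 (g = (√2 - 48)/54 = (-48 + √2)*(1/54) = -8/9 + √2/54 ≈ -0.86270)
(d(R(-1)) + g)² = (-6*(-1) + (-8/9 + √2/54))² = (-3*(-2) + (-8/9 + √2/54))² = (6 + (-8/9 + √2/54))² = (46/9 + √2/54)²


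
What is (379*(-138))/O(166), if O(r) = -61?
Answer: 52302/61 ≈ 857.41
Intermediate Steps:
(379*(-138))/O(166) = (379*(-138))/(-61) = -52302*(-1/61) = 52302/61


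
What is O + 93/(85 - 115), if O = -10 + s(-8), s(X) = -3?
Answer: -161/10 ≈ -16.100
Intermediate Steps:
O = -13 (O = -10 - 3 = -13)
O + 93/(85 - 115) = -13 + 93/(85 - 115) = -13 + 93/(-30) = -13 + 93*(-1/30) = -13 - 31/10 = -161/10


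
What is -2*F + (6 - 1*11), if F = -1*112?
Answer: 219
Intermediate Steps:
F = -112
-2*F + (6 - 1*11) = -2*(-112) + (6 - 1*11) = 224 + (6 - 11) = 224 - 5 = 219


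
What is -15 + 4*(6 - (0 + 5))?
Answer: -11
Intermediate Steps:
-15 + 4*(6 - (0 + 5)) = -15 + 4*(6 - 1*5) = -15 + 4*(6 - 5) = -15 + 4*1 = -15 + 4 = -11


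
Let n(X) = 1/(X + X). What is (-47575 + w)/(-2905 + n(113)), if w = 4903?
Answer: 3214624/218843 ≈ 14.689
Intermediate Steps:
n(X) = 1/(2*X)
(-47575 + w)/(-2905 + n(113)) = (-47575 + 4903)/(-2905 + (1/2)/113) = -42672/(-2905 + (1/2)*(1/113)) = -42672/(-2905 + 1/226) = -42672/(-656529/226) = -42672*(-226/656529) = 3214624/218843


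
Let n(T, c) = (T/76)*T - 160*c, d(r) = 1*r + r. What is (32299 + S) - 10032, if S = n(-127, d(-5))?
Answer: 1830021/76 ≈ 24079.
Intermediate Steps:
d(r) = 2*r (d(r) = r + r = 2*r)
n(T, c) = -160*c + T²/76 (n(T, c) = (T*(1/76))*T - 160*c = (T/76)*T - 160*c = T²/76 - 160*c = -160*c + T²/76)
S = 137729/76 (S = -320*(-5) + (1/76)*(-127)² = -160*(-10) + (1/76)*16129 = 1600 + 16129/76 = 137729/76 ≈ 1812.2)
(32299 + S) - 10032 = (32299 + 137729/76) - 10032 = 2592453/76 - 10032 = 1830021/76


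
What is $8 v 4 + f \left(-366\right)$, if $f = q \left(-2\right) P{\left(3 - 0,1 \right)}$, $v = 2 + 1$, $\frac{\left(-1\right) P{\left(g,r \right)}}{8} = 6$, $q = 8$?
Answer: $-280992$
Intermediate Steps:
$P{\left(g,r \right)} = -48$ ($P{\left(g,r \right)} = \left(-8\right) 6 = -48$)
$v = 3$
$f = 768$ ($f = 8 \left(-2\right) \left(-48\right) = \left(-16\right) \left(-48\right) = 768$)
$8 v 4 + f \left(-366\right) = 8 \cdot 3 \cdot 4 + 768 \left(-366\right) = 24 \cdot 4 - 281088 = 96 - 281088 = -280992$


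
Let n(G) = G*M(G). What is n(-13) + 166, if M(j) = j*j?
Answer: -2031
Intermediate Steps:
M(j) = j²
n(G) = G³ (n(G) = G*G² = G³)
n(-13) + 166 = (-13)³ + 166 = -2197 + 166 = -2031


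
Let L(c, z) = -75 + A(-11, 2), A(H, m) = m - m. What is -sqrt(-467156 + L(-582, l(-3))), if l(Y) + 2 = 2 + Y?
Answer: -I*sqrt(467231) ≈ -683.54*I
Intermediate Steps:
l(Y) = Y (l(Y) = -2 + (2 + Y) = Y)
A(H, m) = 0
L(c, z) = -75 (L(c, z) = -75 + 0 = -75)
-sqrt(-467156 + L(-582, l(-3))) = -sqrt(-467156 - 75) = -sqrt(-467231) = -I*sqrt(467231)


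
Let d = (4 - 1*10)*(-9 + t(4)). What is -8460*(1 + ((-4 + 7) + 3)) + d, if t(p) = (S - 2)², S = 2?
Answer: -59166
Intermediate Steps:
t(p) = 0 (t(p) = (2 - 2)² = 0² = 0)
d = 54 (d = (4 - 1*10)*(-9 + 0) = (4 - 10)*(-9) = -6*(-9) = 54)
-8460*(1 + ((-4 + 7) + 3)) + d = -8460*(1 + ((-4 + 7) + 3)) + 54 = -8460*(1 + (3 + 3)) + 54 = -8460*(1 + 6) + 54 = -8460*7 + 54 = -1410*42 + 54 = -59220 + 54 = -59166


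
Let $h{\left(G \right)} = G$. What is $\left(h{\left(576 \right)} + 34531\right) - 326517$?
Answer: $-291410$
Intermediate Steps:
$\left(h{\left(576 \right)} + 34531\right) - 326517 = \left(576 + 34531\right) - 326517 = 35107 - 326517 = -291410$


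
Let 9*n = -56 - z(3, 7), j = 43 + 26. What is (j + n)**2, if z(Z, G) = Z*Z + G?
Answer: 3721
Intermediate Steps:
z(Z, G) = G + Z**2 (z(Z, G) = Z**2 + G = G + Z**2)
j = 69
n = -8 (n = (-56 - (7 + 3**2))/9 = (-56 - (7 + 9))/9 = (-56 - 1*16)/9 = (-56 - 16)/9 = (1/9)*(-72) = -8)
(j + n)**2 = (69 - 8)**2 = 61**2 = 3721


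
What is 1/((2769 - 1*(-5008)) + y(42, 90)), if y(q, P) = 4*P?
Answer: 1/8137 ≈ 0.00012290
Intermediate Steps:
1/((2769 - 1*(-5008)) + y(42, 90)) = 1/((2769 - 1*(-5008)) + 4*90) = 1/((2769 + 5008) + 360) = 1/(7777 + 360) = 1/8137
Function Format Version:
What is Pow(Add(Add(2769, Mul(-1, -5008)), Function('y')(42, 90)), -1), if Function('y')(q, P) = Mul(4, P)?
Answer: Rational(1, 8137) ≈ 0.00012290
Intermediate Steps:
Pow(Add(Add(2769, Mul(-1, -5008)), Function('y')(42, 90)), -1) = Pow(Add(Add(2769, Mul(-1, -5008)), Mul(4, 90)), -1) = Pow(Add(Add(2769, 5008), 360), -1) = Pow(Add(7777, 360), -1) = Pow(8137, -1) = Rational(1, 8137)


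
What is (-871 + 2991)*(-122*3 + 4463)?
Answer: 8685640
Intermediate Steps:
(-871 + 2991)*(-122*3 + 4463) = 2120*(-366 + 4463) = 2120*4097 = 8685640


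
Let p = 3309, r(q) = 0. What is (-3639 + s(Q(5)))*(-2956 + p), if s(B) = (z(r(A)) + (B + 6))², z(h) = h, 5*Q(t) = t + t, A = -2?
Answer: -1261975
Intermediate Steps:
Q(t) = 2*t/5 (Q(t) = (t + t)/5 = (2*t)/5 = 2*t/5)
s(B) = (6 + B)² (s(B) = (0 + (B + 6))² = (0 + (6 + B))² = (6 + B)²)
(-3639 + s(Q(5)))*(-2956 + p) = (-3639 + (6 + (⅖)*5)²)*(-2956 + 3309) = (-3639 + (6 + 2)²)*353 = (-3639 + 8²)*353 = (-3639 + 64)*353 = -3575*353 = -1261975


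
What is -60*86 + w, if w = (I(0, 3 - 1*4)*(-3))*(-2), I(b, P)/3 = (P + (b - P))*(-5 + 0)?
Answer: -5160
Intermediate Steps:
I(b, P) = -15*b (I(b, P) = 3*((P + (b - P))*(-5 + 0)) = 3*(b*(-5)) = 3*(-5*b) = -15*b)
w = 0 (w = (-15*0*(-3))*(-2) = (0*(-3))*(-2) = 0*(-2) = 0)
-60*86 + w = -60*86 + 0 = -5160 + 0 = -5160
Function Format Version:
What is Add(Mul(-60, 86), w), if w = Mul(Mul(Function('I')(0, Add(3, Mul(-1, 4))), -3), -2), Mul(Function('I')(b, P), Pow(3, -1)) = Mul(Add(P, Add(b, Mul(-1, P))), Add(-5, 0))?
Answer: -5160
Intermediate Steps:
Function('I')(b, P) = Mul(-15, b) (Function('I')(b, P) = Mul(3, Mul(Add(P, Add(b, Mul(-1, P))), Add(-5, 0))) = Mul(3, Mul(b, -5)) = Mul(3, Mul(-5, b)) = Mul(-15, b))
w = 0 (w = Mul(Mul(Mul(-15, 0), -3), -2) = Mul(Mul(0, -3), -2) = Mul(0, -2) = 0)
Add(Mul(-60, 86), w) = Add(Mul(-60, 86), 0) = Add(-5160, 0) = -5160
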